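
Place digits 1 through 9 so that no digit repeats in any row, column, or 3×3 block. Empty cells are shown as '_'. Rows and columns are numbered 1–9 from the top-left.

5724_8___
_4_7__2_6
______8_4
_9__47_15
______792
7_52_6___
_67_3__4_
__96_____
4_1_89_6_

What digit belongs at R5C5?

5

R1C8 = 3: row 1 has {2,4,5,7,8}; col 8 has {1,4,6,9}; box has {2,4,6,8} → only 3 remains.
R2C8 = 5: row 2 has {2,4,6,7}; col 8 has {1,3,4,6,9}; box has {2,3,4,6,8} → only 5 remains.
R3C8 = 7: row 3 has {4,8}; col 8 has {1,3,4,5,6,9}; box has {2,3,4,5,6,8} → only 7 remains.
R6C8 = 8: row 6 has {2,5,6,7}; col 8 has {1,3,4,5,6,7,9}; box has {1,2,5,7,9} → only 8 remains.
R6C9 = 3: row 6 has {2,5,6,7,8}; col 9 has {2,4,5,6}; box has {1,2,5,7,8,9} → only 3 remains.
R8C8 = 2: row 8 has {6,9}; col 8 has {1,3,4,5,6,7,8,9}; box has {4,6} → only 2 remains.
R9C4 = 5: row 9 has {1,4,6,8,9}; col 4 has {2,4,6,7}; box has {3,6,8,9} → only 5 remains.
R9C7 = 3: row 9 has {1,4,5,6,8,9}; col 7 has {2,7,8}; box has {2,4,6} → only 3 remains.
R9C9 = 7: row 9 has {1,3,4,5,6,8,9}; col 9 has {2,3,4,5,6}; box has {2,3,4,6} → only 7 remains.
R4C7 = 6: row 4 has {1,4,5,7,9}; col 7 has {2,3,7,8}; box has {1,2,3,5,7,8,9} → only 6 remains.
R6C2 = 1: row 6 has {2,3,5,6,7,8}; col 2 has {4,6,7,9}; box has {5,7,9} → only 1 remains.
R6C5 = 9: row 6 has {1,2,3,5,6,7,8}; col 5 has {3,4,8}; box has {2,4,6,7} → only 9 remains.
R6C7 = 4: row 6 has {1,2,3,5,6,7,8,9}; col 7 has {2,3,6,7,8}; box has {1,2,3,5,6,7,8,9} → only 4 remains.
R7C4 = 1: row 7 has {3,4,6,7}; col 4 has {2,4,5,6,7}; box has {3,5,6,8,9} → only 1 remains.
R7C6 = 2: row 7 has {1,3,4,6,7}; col 6 has {6,7,8,9}; box has {1,3,5,6,8,9} → only 2 remains.
R8C5 = 7: row 8 has {2,6,9}; col 5 has {3,4,8,9}; box has {1,2,3,5,6,8,9} → only 7 remains.
R8C6 = 4: row 8 has {2,6,7,9}; col 6 has {2,6,7,8,9}; box has {1,2,3,5,6,7,8,9} → only 4 remains.
R9C2 = 2: row 9 has {1,3,4,5,6,7,8,9}; col 2 has {1,4,6,7,9}; box has {1,4,6,7,9} → only 2 remains.
R2C5 = 1: row 2 has {2,4,5,6,7}; col 5 has {3,4,7,8,9}; box has {4,7,8} → only 1 remains.
R2C6 = 3: row 2 has {1,2,4,5,6,7}; col 6 has {2,4,6,7,8,9}; box has {1,4,7,8} → only 3 remains.
R3C2 = 3: row 3 has {4,7,8}; col 2 has {1,2,4,6,7,9}; box has {2,4,5,7} → only 3 remains.
R3C3 = 6: row 3 has {3,4,7,8}; col 3 has {1,2,5,7,9}; box has {2,3,4,5,7} → only 6 remains.
R3C4 = 9: row 3 has {3,4,6,7,8}; col 4 has {1,2,4,5,6,7}; box has {1,3,4,7,8} → only 9 remains.
R3C6 = 5: row 3 has {3,4,6,7,8,9}; col 6 has {2,3,4,6,7,8,9}; box has {1,3,4,7,8,9} → only 5 remains.
R5C2 = 8: row 5 has {2,7,9}; col 2 has {1,2,3,4,6,7,9}; box has {1,5,7,9} → only 8 remains.
R5C4 = 3: row 5 has {2,7,8,9}; col 4 has {1,2,4,5,6,7,9}; box has {2,4,6,7,9} → only 3 remains.
R5C5 = 5: row 5 has {2,3,7,8,9}; col 5 has {1,3,4,7,8,9}; box has {2,3,4,6,7,9} → only 5 remains.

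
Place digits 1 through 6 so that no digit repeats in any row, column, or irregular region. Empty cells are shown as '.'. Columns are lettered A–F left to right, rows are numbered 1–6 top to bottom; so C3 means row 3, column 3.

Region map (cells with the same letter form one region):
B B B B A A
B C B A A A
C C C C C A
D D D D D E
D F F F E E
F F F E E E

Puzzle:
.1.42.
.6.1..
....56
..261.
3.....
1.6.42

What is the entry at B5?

E2 = 3: row 2 has {1,6}; col 5 has {1,2,4,5}; region has {1,2,6} → only 3 remains.
E5 = 6: row 5 has {3}; col 5 has {1,2,3,4,5}; region has {2,4} → only 6 remains.
F1 = 5: row 1 has {1,2,4}; col 6 has {2,6}; region has {1,2,3,6} → only 5 remains.
C2 = 5: row 2 has {1,3,6}; col 3 has {2,6}; region has {1,4} → only 5 remains.
F2 = 4: row 2 has {1,3,5,6}; col 6 has {2,5,6}; region has {1,2,3,5,6} → only 4 remains.
F4 = 3: row 4 has {1,2,6}; col 6 has {2,4,5,6}; region has {2,4,6} → only 3 remains.
C5 = 4: row 5 has {3,6}; col 3 has {2,5,6}; region has {1,6} → only 4 remains.
F5 = 1: row 5 has {3,4,6}; col 6 has {2,3,4,5,6}; region has {2,3,4,6} → only 1 remains.
D6 = 5: row 6 has {1,2,4,6}; col 4 has {1,4,6}; region has {1,2,3,4,6} → only 5 remains.
A1 = 6: row 1 has {1,2,4,5}; col 1 has {1,3}; region has {1,4,5} → only 6 remains.
C1 = 3: row 1 has {1,2,4,5,6}; col 3 has {2,4,5,6}; region has {1,4,5,6} → only 3 remains.
A2 = 2: row 2 has {1,3,4,5,6}; col 1 has {1,3,6}; region has {1,3,4,5,6} → only 2 remains.
A3 = 4: row 3 has {5,6}; col 1 has {1,2,3,6}; region has {5,6} → only 4 remains.
C3 = 1: row 3 has {4,5,6}; col 3 has {2,3,4,5,6}; region has {4,5,6} → only 1 remains.
A4 = 5: row 4 has {1,2,3,6}; col 1 has {1,2,3,4,6}; region has {1,2,3,6} → only 5 remains.
B4 = 4: row 4 has {1,2,3,5,6}; col 2 has {1,6}; region has {1,2,3,5,6} → only 4 remains.
D5 = 2: row 5 has {1,3,4,6}; col 4 has {1,4,5,6}; region has {1,4,6} → only 2 remains.
B6 = 3: row 6 has {1,2,4,5,6}; col 2 has {1,4,6}; region has {1,2,4,6} → only 3 remains.
B3 = 2: row 3 has {1,4,5,6}; col 2 has {1,3,4,6}; region has {1,4,5,6} → only 2 remains.
D3 = 3: row 3 has {1,2,4,5,6}; col 4 has {1,2,4,5,6}; region has {1,2,4,5,6} → only 3 remains.
B5 = 5: row 5 has {1,2,3,4,6}; col 2 has {1,2,3,4,6}; region has {1,2,3,4,6} → only 5 remains.

5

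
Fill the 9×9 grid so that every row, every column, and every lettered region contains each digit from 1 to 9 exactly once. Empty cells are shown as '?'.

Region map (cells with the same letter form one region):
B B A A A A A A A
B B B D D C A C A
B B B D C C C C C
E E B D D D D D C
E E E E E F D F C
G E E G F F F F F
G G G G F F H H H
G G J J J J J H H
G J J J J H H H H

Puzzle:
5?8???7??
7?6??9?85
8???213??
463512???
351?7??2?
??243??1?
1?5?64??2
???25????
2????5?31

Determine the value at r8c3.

r2c4 = 3 (sole candidate).
r2c5 = 4 (sole candidate).
r4c9 = 7 (sole candidate).
r5c6 = 8 (sole candidate).
r6c6 = 7 (sole candidate).
r6c9 = 9 (sole candidate).
r1c5 = 9 (sole candidate).
r4c8 = 9 (sole candidate).
r5c4 = 9 (sole candidate).
r5c7 = 6 (sole candidate).
r5c9 = 4 (sole candidate).
r6c1 = 6 (sole candidate).
r6c2 = 8 (sole candidate).
r6c7 = 5 (sole candidate).
r7c8 = 7 (sole candidate).
r8c1 = 9 (sole candidate).
r9c5 = 8 (sole candidate).
r3c4 = 7 (sole candidate).
r3c9 = 6 (sole candidate).
r4c7 = 8 (sole candidate).
r7c2 = 3 (sole candidate).
r7c4 = 8 (sole candidate).
r7c7 = 9 (sole candidate).
r8c2 = 7 (sole candidate).
r8c3 = 4: row 8 has {2,5,7,9}; col 3 has {1,2,3,5,6,8}; region has {2,5,8} → only 4 remains.

4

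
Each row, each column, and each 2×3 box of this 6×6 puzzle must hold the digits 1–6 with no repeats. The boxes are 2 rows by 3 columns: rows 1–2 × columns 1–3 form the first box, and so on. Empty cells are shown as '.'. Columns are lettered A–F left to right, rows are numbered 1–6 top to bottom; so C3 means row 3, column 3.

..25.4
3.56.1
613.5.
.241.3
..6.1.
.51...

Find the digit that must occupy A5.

4

A1 = 1: row 1 has {2,4,5}; col 1 has {3,6}; box has {2,3,5} → only 1 remains.
B1 = 6: row 1 has {1,2,4,5}; col 2 has {1,2,5}; box has {1,2,3,5} → only 6 remains.
E1 = 3: row 1 has {1,2,4,5,6}; col 5 has {1,5}; box has {1,4,5,6} → only 3 remains.
B2 = 4: row 2 has {1,3,5,6}; col 2 has {1,2,5,6}; box has {1,2,3,5,6} → only 4 remains.
E2 = 2: row 2 has {1,3,4,5,6}; col 5 has {1,3,5}; box has {1,3,4,5,6} → only 2 remains.
F3 = 2: row 3 has {1,3,5,6}; col 6 has {1,3,4}; box has {1,3,5} → only 2 remains.
A4 = 5: row 4 has {1,2,3,4}; col 1 has {1,3,6}; box has {1,2,3,4,6} → only 5 remains.
E4 = 6: row 4 has {1,2,3,4,5}; col 5 has {1,2,3,5}; box has {1,2,3,5} → only 6 remains.
B5 = 3: row 5 has {1,6}; col 2 has {1,2,4,5,6}; box has {1,5,6} → only 3 remains.
F5 = 5: row 5 has {1,3,6}; col 6 has {1,2,3,4}; box has {1} → only 5 remains.
E6 = 4: row 6 has {1,5}; col 5 has {1,2,3,5,6}; box has {1,5} → only 4 remains.
F6 = 6: row 6 has {1,4,5}; col 6 has {1,2,3,4,5}; box has {1,4,5} → only 6 remains.
D3 = 4: row 3 has {1,2,3,5,6}; col 4 has {1,5,6}; box has {1,2,3,5,6} → only 4 remains.
D5 = 2: row 5 has {1,3,5,6}; col 4 has {1,4,5,6}; box has {1,4,5,6} → only 2 remains.
A6 = 2: row 6 has {1,4,5,6}; col 1 has {1,3,5,6}; box has {1,3,5,6} → only 2 remains.
D6 = 3: row 6 has {1,2,4,5,6}; col 4 has {1,2,4,5,6}; box has {1,2,4,5,6} → only 3 remains.
A5 = 4: row 5 has {1,2,3,5,6}; col 1 has {1,2,3,5,6}; box has {1,2,3,5,6} → only 4 remains.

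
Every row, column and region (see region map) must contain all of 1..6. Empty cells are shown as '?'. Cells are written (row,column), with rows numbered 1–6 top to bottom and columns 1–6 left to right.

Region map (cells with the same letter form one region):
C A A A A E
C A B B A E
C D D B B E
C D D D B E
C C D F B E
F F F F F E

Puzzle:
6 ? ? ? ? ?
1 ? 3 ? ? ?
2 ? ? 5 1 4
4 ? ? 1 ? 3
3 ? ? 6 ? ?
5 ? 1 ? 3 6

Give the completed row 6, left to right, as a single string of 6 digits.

541236

(3,3) = 6: row 3 has {1,2,4,5}; col 3 has {1,3}; region has {1} → only 6 remains.
(5,2) = 5: row 5 has {3,6}; col 2 has {}; region has {1,2,3,4,6} → only 5 remains.
(3,2) = 3: row 3 has {1,2,4,5,6}; col 2 has {5}; region has {1,6} → only 3 remains.
(4,2) = 2: row 4 has {1,3,4}; col 2 has {3,5}; region has {1,3,6} → only 2 remains.
(4,3) = 5: row 4 has {1,2,3,4}; col 3 has {1,3,6}; region has {1,2,3,6} → only 5 remains.
(4,5) = 6: row 4 has {1,2,3,4,5}; col 5 has {1,3}; region has {1,3,5} → only 6 remains.
(5,3) = 4: row 5 has {3,5,6}; col 3 has {1,3,5,6}; region has {1,2,3,5,6} → only 4 remains.
(5,5) = 2: row 5 has {3,4,5,6}; col 5 has {1,3,6}; region has {1,3,5,6} → only 2 remains.
(5,6) = 1: row 5 has {2,3,4,5,6}; col 6 has {3,4,6}; region has {3,4,6} → only 1 remains.
(6,2) = 4: row 6 has {1,3,5,6}; col 2 has {2,3,5}; region has {1,3,5,6} → only 4 remains.
(6,4) = 2: row 6 has {1,3,4,5,6}; col 4 has {1,5,6}; region has {1,3,4,5,6} → only 2 remains.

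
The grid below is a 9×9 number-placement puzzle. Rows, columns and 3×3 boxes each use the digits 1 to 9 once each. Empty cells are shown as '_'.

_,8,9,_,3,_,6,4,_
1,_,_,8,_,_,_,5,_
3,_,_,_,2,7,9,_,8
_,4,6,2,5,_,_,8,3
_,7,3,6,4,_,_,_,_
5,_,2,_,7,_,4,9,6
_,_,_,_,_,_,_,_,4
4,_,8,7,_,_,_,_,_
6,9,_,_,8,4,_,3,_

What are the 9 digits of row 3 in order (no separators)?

row 3, column 8 = 1: row 3 has {2,3,7,8,9}; col 8 has {3,4,5,8,9}; box has {4,5,6,8,9} → only 1 remains.
row 4, column 1 = 9 (sole candidate).
row 4, column 6 = 1 (sole candidate).
row 4, column 7 = 7 (sole candidate).
row 5, column 1 = 8 (sole candidate).
row 5, column 6 = 9 (sole candidate).
row 5, column 8 = 2 (sole candidate).
row 6, column 2 = 1 (sole candidate).
row 6, column 4 = 3 (sole candidate).
row 6, column 6 = 8 (sole candidate).
row 8, column 8 = 6 (sole candidate).
row 1, column 6 = 5 (sole candidate).
row 2, column 6 = 6 (sole candidate).
row 3, column 4 = 4: row 3 has {1,2,3,7,8,9}; col 4 has {2,3,6,7,8}; box has {2,3,5,6,7,8} → only 4 remains.
row 7, column 8 = 7 (sole candidate).
row 1, column 4 = 1 (sole candidate).
row 2, column 2 = 2 (sole candidate).
row 2, column 5 = 9 (sole candidate).
row 2, column 7 = 3 (sole candidate).
row 2, column 9 = 7 (sole candidate).
row 3, column 3 = 5: row 3 has {1,2,3,4,7,8,9}; col 3 has {2,3,6,8,9}; box has {1,2,3,8,9} → only 5 remains.
row 7, column 1 = 2 (sole candidate).
row 7, column 3 = 1 (sole candidate).
row 7, column 5 = 6 (sole candidate).
row 7, column 6 = 3 (sole candidate).
row 8, column 5 = 1 (sole candidate).
row 8, column 6 = 2 (sole candidate).
row 8, column 7 = 5 (sole candidate).
row 8, column 9 = 9 (sole candidate).
row 9, column 3 = 7 (sole candidate).
row 9, column 4 = 5 (sole candidate).
row 1, column 1 = 7 (sole candidate).
row 1, column 9 = 2 (sole candidate).
row 2, column 3 = 4 (sole candidate).
row 3, column 2 = 6: row 3 has {1,2,3,4,5,7,8,9}; col 2 has {1,2,4,7,8,9}; box has {1,2,3,4,5,7,8,9} → only 6 remains.

365427918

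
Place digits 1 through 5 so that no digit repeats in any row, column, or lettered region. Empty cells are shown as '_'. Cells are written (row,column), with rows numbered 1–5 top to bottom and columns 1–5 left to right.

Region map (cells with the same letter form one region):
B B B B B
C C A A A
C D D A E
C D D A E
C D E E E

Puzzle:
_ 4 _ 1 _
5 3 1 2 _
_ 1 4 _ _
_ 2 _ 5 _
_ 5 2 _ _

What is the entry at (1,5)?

(2,5) = 4: row 2 has {1,2,3,5}; col 5 has {}; region has {1,2,5} → only 4 remains.
(3,1) = 2: row 3 has {1,4}; col 1 has {5}; region has {3,5} → only 2 remains.
(3,4) = 3: row 3 has {1,2,4}; col 4 has {1,2,5}; region has {1,2,4,5} → only 3 remains.
(3,5) = 5: row 3 has {1,2,3,4}; col 5 has {4}; region has {2} → only 5 remains.
(4,3) = 3: row 4 has {2,5}; col 3 has {1,2,4}; region has {1,2,4,5} → only 3 remains.
(4,5) = 1: row 4 has {2,3,5}; col 5 has {4,5}; region has {2,5} → only 1 remains.
(5,4) = 4: row 5 has {2,5}; col 4 has {1,2,3,5}; region has {1,2,5} → only 4 remains.
(5,5) = 3: row 5 has {2,4,5}; col 5 has {1,4,5}; region has {1,2,4,5} → only 3 remains.
(1,1) = 3: row 1 has {1,4}; col 1 has {2,5}; region has {1,4} → only 3 remains.
(1,3) = 5: row 1 has {1,3,4}; col 3 has {1,2,3,4}; region has {1,3,4} → only 5 remains.
(1,5) = 2: row 1 has {1,3,4,5}; col 5 has {1,3,4,5}; region has {1,3,4,5} → only 2 remains.

2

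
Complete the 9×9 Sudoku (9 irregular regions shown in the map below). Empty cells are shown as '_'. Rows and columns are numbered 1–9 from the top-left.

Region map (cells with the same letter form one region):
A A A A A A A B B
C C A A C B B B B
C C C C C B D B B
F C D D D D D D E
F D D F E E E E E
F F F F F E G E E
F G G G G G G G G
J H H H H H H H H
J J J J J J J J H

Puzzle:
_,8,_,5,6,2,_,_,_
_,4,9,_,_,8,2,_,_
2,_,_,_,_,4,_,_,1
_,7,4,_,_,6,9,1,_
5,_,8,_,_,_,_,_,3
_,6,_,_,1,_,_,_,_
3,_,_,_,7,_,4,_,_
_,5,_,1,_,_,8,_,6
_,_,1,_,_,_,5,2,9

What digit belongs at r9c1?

6

r1c9 = 7: row 1 has {2,5,6,8}; col 9 has {1,3,6,9}; region has {1,2,4,8} → only 7 remains.
r2c9 = 5: row 2 has {2,4,8,9}; col 9 has {1,3,6,7,9}; region has {1,2,4,7,8} → only 5 remains.
r4c1 = 8: row 4 has {1,4,6,7,9}; col 1 has {2,3,5}; region has {1,3,5,6} → only 8 remains.
r4c9 = 2: row 4 has {1,4,6,7,8,9}; col 9 has {1,3,5,6,7,9}; region has {3} → only 2 remains.
r5c2 = 2: row 5 has {3,5,8}; col 2 has {4,5,6,7,8}; region has {1,4,6,8,9} → only 2 remains.
r6c7 = 3: row 6 has {1,6}; col 7 has {2,4,5,8,9}; region has {4,7} → only 3 remains.
r7c9 = 8: row 7 has {3,4,7}; col 9 has {1,2,3,5,6,7,9}; region has {3,4,7} → only 8 remains.
r9c2 = 3: row 9 has {1,2,5,9}; col 2 has {2,4,5,6,7,8}; region has {1,2,5} → only 3 remains.
r9c6 = 7: row 9 has {1,2,3,5,9}; col 6 has {2,4,6,8}; region has {1,2,3,5} → only 7 remains.
r1c3 = 3: row 1 has {2,5,6,7,8}; col 3 has {1,4,8,9}; region has {2,5,6,8,9} → only 3 remains.
r1c7 = 1: row 1 has {2,3,5,6,7,8}; col 7 has {2,3,4,5,8,9}; region has {2,3,5,6,8,9} → only 1 remains.
r1c8 = 9: row 1 has {1,2,3,5,6,7,8}; col 8 has {1,2}; region has {1,2,4,5,7,8} → only 9 remains.
r2c4 = 7: row 2 has {2,4,5,8,9}; col 4 has {1,5}; region has {1,2,3,5,6,8,9} → only 7 remains.
r2c5 = 3: row 2 has {2,4,5,7,8,9}; col 5 has {1,6,7}; region has {2,4,7} → only 3 remains.
r2c8 = 6: row 2 has {2,3,4,5,7,8,9}; col 8 has {1,2,9}; region has {1,2,4,5,7,8,9} → only 6 remains.
r3c2 = 9: row 3 has {1,2,4}; col 2 has {2,3,4,5,6,7,8}; region has {2,3,4,7} → only 9 remains.
r3c7 = 7: row 3 has {1,2,4,9}; col 7 has {1,2,3,4,5,8,9}; region has {1,2,4,6,8,9} → only 7 remains.
r3c8 = 3: row 3 has {1,2,4,7,9}; col 8 has {1,2,6,9}; region has {1,2,4,5,6,7,8,9} → only 3 remains.
r4c4 = 3: row 4 has {1,2,4,6,7,8,9}; col 4 has {1,5,7}; region has {1,2,4,6,7,8,9} → only 3 remains.
r4c5 = 5: row 4 has {1,2,3,4,6,7,8,9}; col 5 has {1,3,6,7}; region has {1,2,3,4,6,7,8,9} → only 5 remains.
r5c7 = 6: row 5 has {2,3,5,8}; col 7 has {1,2,3,4,5,7,8,9}; region has {2,3} → only 6 remains.
r6c9 = 4: row 6 has {1,3,6}; col 9 has {1,2,3,5,6,7,8,9}; region has {2,3,6} → only 4 remains.
r7c2 = 1: row 7 has {3,4,7,8}; col 2 has {2,3,4,5,6,7,8,9}; region has {3,4,7,8} → only 1 remains.
r7c8 = 5: row 7 has {1,3,4,7,8}; col 8 has {1,2,3,6,9}; region has {1,3,4,7,8} → only 5 remains.
r8c6 = 3: row 8 has {1,5,6,8}; col 6 has {2,4,6,7,8}; region has {1,5,6,8,9} → only 3 remains.
r1c1 = 4: row 1 has {1,2,3,5,6,7,8,9}; col 1 has {2,3,5,8}; region has {1,2,3,5,6,7,8,9} → only 4 remains.
r2c1 = 1: row 2 has {2,3,4,5,6,7,8,9}; col 1 has {2,3,4,5,8}; region has {2,3,4,7,9} → only 1 remains.
r3c5 = 8: row 3 has {1,2,3,4,7,9}; col 5 has {1,3,5,6,7}; region has {1,2,3,4,7,9} → only 8 remains.
r5c5 = 9: row 5 has {2,3,5,6,8}; col 5 has {1,3,5,6,7,8}; region has {2,3,4,6} → only 9 remains.
r5c6 = 1: row 5 has {2,3,5,6,8,9}; col 6 has {2,3,4,6,7,8}; region has {2,3,4,6,9} → only 1 remains.
r5c8 = 7: row 5 has {1,2,3,5,6,8,9}; col 8 has {1,2,3,5,6,9}; region has {1,2,3,4,6,9} → only 7 remains.
r6c6 = 5: row 6 has {1,3,4,6}; col 6 has {1,2,3,4,6,7,8}; region has {1,2,3,4,6,7,9} → only 5 remains.
r6c8 = 8: row 6 has {1,3,4,5,6}; col 8 has {1,2,3,5,6,7,9}; region has {1,2,3,4,5,6,7,9} → only 8 remains.
r7c6 = 9: row 7 has {1,3,4,5,7,8}; col 6 has {1,2,3,4,5,6,7,8}; region has {1,3,4,5,7,8} → only 9 remains.
r8c1 = 9: row 8 has {1,3,5,6,8}; col 1 has {1,2,3,4,5,8}; region has {1,2,3,5,7} → only 9 remains.
r8c8 = 4: row 8 has {1,3,5,6,8,9}; col 8 has {1,2,3,5,6,7,8,9}; region has {1,3,5,6,8,9} → only 4 remains.
r9c1 = 6: row 9 has {1,2,3,5,7,9}; col 1 has {1,2,3,4,5,8,9}; region has {1,2,3,5,7,9} → only 6 remains.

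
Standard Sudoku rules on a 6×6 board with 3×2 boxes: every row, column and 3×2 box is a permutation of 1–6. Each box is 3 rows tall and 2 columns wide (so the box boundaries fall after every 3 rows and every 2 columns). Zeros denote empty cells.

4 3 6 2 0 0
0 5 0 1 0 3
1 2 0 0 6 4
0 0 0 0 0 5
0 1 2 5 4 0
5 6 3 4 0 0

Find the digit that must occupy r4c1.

2

r1c6 = 1: row 1 has {2,3,4,6}; col 6 has {3,4,5}; box has {3,4,6} → only 1 remains.
r2c1 = 6: row 2 has {1,3,5}; col 1 has {1,4,5}; box has {1,2,3,4,5} → only 6 remains.
r2c3 = 4: row 2 has {1,3,5,6}; col 3 has {2,3,6}; box has {1,2,6} → only 4 remains.
r2c5 = 2: row 2 has {1,3,4,5,6}; col 5 has {4,6}; box has {1,3,4,6} → only 2 remains.
r3c3 = 5: row 3 has {1,2,4,6}; col 3 has {2,3,4,6}; box has {1,2,4,6} → only 5 remains.
r3c4 = 3: row 3 has {1,2,4,5,6}; col 4 has {1,2,4,5}; box has {1,2,4,5,6} → only 3 remains.
r4c2 = 4: row 4 has {5}; col 2 has {1,2,3,5,6}; box has {1,5,6} → only 4 remains.
r4c3 = 1: row 4 has {4,5}; col 3 has {2,3,4,5,6}; box has {2,3,4,5} → only 1 remains.
r4c4 = 6: row 4 has {1,4,5}; col 4 has {1,2,3,4,5}; box has {1,2,3,4,5} → only 6 remains.
r4c5 = 3: row 4 has {1,4,5,6}; col 5 has {2,4,6}; box has {4,5} → only 3 remains.
r5c1 = 3: row 5 has {1,2,4,5}; col 1 has {1,4,5,6}; box has {1,4,5,6} → only 3 remains.
r5c6 = 6: row 5 has {1,2,3,4,5}; col 6 has {1,3,4,5}; box has {3,4,5} → only 6 remains.
r6c5 = 1: row 6 has {3,4,5,6}; col 5 has {2,3,4,6}; box has {3,4,5,6} → only 1 remains.
r6c6 = 2: row 6 has {1,3,4,5,6}; col 6 has {1,3,4,5,6}; box has {1,3,4,5,6} → only 2 remains.
r1c5 = 5: row 1 has {1,2,3,4,6}; col 5 has {1,2,3,4,6}; box has {1,2,3,4,6} → only 5 remains.
r4c1 = 2: row 4 has {1,3,4,5,6}; col 1 has {1,3,4,5,6}; box has {1,3,4,5,6} → only 2 remains.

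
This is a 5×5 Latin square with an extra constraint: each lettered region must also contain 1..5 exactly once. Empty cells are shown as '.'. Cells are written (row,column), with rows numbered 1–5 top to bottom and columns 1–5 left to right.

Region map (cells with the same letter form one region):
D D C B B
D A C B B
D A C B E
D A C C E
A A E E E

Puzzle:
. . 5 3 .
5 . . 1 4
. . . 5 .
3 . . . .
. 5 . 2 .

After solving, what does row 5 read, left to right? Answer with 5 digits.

15423

(1,5) = 2: row 1 has {3,5}; col 5 has {4}; region has {1,3,4,5} → only 2 remains.
(4,4) = 4: row 4 has {3}; col 4 has {1,2,3,5}; region has {5} → only 4 remains.
(4,5) = 5: in row 4, 5 can only go here (every other open cell in that row sees a 5).
(3,1) = 2: in column 1, 2 can only go here (every other open cell in that column sees a 2).
(3,2) = 4: in row 3, 4 can only go here (every other open cell in that row sees a 4).
(1,2) = 1: row 1 has {2,3,5}; col 2 has {4,5}; region has {2,3,5} → only 1 remains.
(4,2) = 2: row 4 has {3,4,5}; col 2 has {1,4,5}; region has {4,5} → only 2 remains.
(4,3) = 1: row 4 has {2,3,4,5}; col 3 has {5}; region has {4,5} → only 1 remains.
(5,1) = 1: row 5 has {2,5}; col 1 has {2,3,5}; region has {2,4,5} → only 1 remains.
(5,5) = 3: row 5 has {1,2,5}; col 5 has {2,4,5}; region has {2,5} → only 3 remains.
(1,1) = 4: row 1 has {1,2,3,5}; col 1 has {1,2,3,5}; region has {1,2,3,5} → only 4 remains.
(2,2) = 3: row 2 has {1,4,5}; col 2 has {1,2,4,5}; region has {1,2,4,5} → only 3 remains.
(2,3) = 2: row 2 has {1,3,4,5}; col 3 has {1,5}; region has {1,4,5} → only 2 remains.
(3,3) = 3: row 3 has {2,4,5}; col 3 has {1,2,5}; region has {1,2,4,5} → only 3 remains.
(3,5) = 1: row 3 has {2,3,4,5}; col 5 has {2,3,4,5}; region has {2,3,5} → only 1 remains.
(5,3) = 4: row 5 has {1,2,3,5}; col 3 has {1,2,3,5}; region has {1,2,3,5} → only 4 remains.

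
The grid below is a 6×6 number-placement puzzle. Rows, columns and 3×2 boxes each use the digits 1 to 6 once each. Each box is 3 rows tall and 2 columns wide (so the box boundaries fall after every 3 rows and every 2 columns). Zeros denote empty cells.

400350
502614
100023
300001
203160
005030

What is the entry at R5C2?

R1C3 = 1: row 1 has {3,4,5}; col 3 has {2,3,5}; box has {2,3,6} → only 1 remains.
R1C6 = 6: row 1 has {1,3,4,5}; col 6 has {1,3,4}; box has {1,2,3,4,5} → only 6 remains.
R2C2 = 3: row 2 has {1,2,4,5,6}; col 2 has {}; box has {1,4,5} → only 3 remains.
R3C2 = 6: row 3 has {1,2,3}; col 2 has {3}; box has {1,3,4,5} → only 6 remains.
R3C3 = 4: row 3 has {1,2,3,6}; col 3 has {1,2,3,5}; box has {1,2,3,6} → only 4 remains.
R3C4 = 5: row 3 has {1,2,3,4,6}; col 4 has {1,3,6}; box has {1,2,3,4,6} → only 5 remains.
R4C3 = 6: row 4 has {1,3}; col 3 has {1,2,3,4,5}; box has {1,3,5} → only 6 remains.
R4C5 = 4: row 4 has {1,3,6}; col 5 has {1,2,3,5,6}; box has {1,3,6} → only 4 remains.
R5C6 = 5: row 5 has {1,2,3,6}; col 6 has {1,3,4,6}; box has {1,3,4,6} → only 5 remains.
R6C1 = 6: row 6 has {3,5}; col 1 has {1,2,3,4,5}; box has {2,3} → only 6 remains.
R6C6 = 2: row 6 has {3,5,6}; col 6 has {1,3,4,5,6}; box has {1,3,4,5,6} → only 2 remains.
R1C2 = 2: row 1 has {1,3,4,5,6}; col 2 has {3,6}; box has {1,3,4,5,6} → only 2 remains.
R4C2 = 5: row 4 has {1,3,4,6}; col 2 has {2,3,6}; box has {2,3,6} → only 5 remains.
R4C4 = 2: row 4 has {1,3,4,5,6}; col 4 has {1,3,5,6}; box has {1,3,5,6} → only 2 remains.
R5C2 = 4: row 5 has {1,2,3,5,6}; col 2 has {2,3,5,6}; box has {2,3,5,6} → only 4 remains.

4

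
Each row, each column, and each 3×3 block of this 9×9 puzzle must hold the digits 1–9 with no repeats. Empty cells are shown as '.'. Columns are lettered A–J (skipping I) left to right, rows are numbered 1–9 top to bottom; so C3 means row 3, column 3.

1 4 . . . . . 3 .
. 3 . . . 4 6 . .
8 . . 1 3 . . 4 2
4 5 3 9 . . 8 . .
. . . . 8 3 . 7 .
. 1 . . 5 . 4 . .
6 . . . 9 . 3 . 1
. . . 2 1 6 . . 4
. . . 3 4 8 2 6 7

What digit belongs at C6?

8

J4 = 6 (sole candidate).
B9 = 9 (sole candidate).
A9 = 5 (sole candidate).
C9 = 1 (sole candidate).
H2 = 1 (hidden single in row 2).
H4 = 2 (sole candidate).
H6 = 9 (sole candidate).
J6 = 3 (sole candidate).
E4 = 7 (sole candidate).
F4 = 1 (sole candidate).
J5 = 5 (sole candidate).
D6 = 6 (sole candidate).
F6 = 2 (sole candidate).
E2 = 2 (sole candidate).
D5 = 4 (sole candidate).
G5 = 1 (sole candidate).
A6 = 7 (sole candidate).
C6 = 8: row 6 has {1,2,3,4,5,6,7,9}; col 3 has {1,3}; box has {1,3,4,5,7} → only 8 remains.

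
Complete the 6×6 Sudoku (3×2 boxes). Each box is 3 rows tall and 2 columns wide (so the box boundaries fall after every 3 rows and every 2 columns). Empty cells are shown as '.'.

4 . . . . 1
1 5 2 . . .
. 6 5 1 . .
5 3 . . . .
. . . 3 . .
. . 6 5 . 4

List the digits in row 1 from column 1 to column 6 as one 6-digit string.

423651

R1C2 = 2: row 1 has {1,4}; col 2 has {3,5,6}; box has {1,4,5,6} → only 2 remains.
R1C3 = 3: row 1 has {1,2,4}; col 3 has {2,5,6}; box has {1,2,5} → only 3 remains.
R1C4 = 6: row 1 has {1,2,3,4}; col 4 has {1,3,5}; box has {1,2,3,5} → only 6 remains.
R1C5 = 5: row 1 has {1,2,3,4,6}; col 5 has {}; box has {1} → only 5 remains.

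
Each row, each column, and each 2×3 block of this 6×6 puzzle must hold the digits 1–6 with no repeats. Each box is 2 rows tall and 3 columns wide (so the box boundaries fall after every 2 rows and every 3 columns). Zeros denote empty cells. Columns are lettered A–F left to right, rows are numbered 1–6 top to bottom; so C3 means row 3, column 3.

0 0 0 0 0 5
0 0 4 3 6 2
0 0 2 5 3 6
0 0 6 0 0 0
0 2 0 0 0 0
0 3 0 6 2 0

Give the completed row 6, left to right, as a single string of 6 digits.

435621

A1 = 2: in row 1, 2 can only go here (every other open cell in that row sees a 2).
C1 = 3: in row 1, 3 can only go here (every other open cell in that row sees a 3).
B1 = 6: in row 1, 6 can only go here (every other open cell in that row sees a 6).
D4 = 2: in row 4, 2 can only go here (every other open cell in that row sees a 2).
A4 = 3: in row 4, 3 can only go here (every other open cell in that row sees a 3).
B4 = 5: in row 4, 5 can only go here (every other open cell in that row sees a 5).
B2 = 1: row 2 has {2,3,4,6}; col 2 has {2,3,5,6}; box has {2,3,4,6} → only 1 remains.
B3 = 4: row 3 has {2,3,5,6}; col 2 has {1,2,3,5,6}; box has {2,3,5,6} → only 4 remains.
A2 = 5: row 2 has {1,2,3,4,6}; col 1 has {2,3}; box has {1,2,3,4,6} → only 5 remains.
A3 = 1: row 3 has {2,3,4,5,6}; col 1 has {2,3,5}; box has {2,3,4,5,6} → only 1 remains.
A6 = 4: row 6 has {2,3,6}; col 1 has {1,2,3,5}; box has {2,3} → only 4 remains.
F6 = 1: row 6 has {2,3,4,6}; col 6 has {2,5,6}; box has {2,6} → only 1 remains.
F4 = 4: row 4 has {2,3,5,6}; col 6 has {1,2,5,6}; box has {2,3,5,6} → only 4 remains.
A5 = 6: row 5 has {2}; col 1 has {1,2,3,4,5}; box has {2,3,4} → only 6 remains.
D5 = 4: row 5 has {2,6}; col 4 has {2,3,5,6}; box has {1,2,6} → only 4 remains.
E5 = 5: row 5 has {2,4,6}; col 5 has {2,3,6}; box has {1,2,4,6} → only 5 remains.
F5 = 3: row 5 has {2,4,5,6}; col 6 has {1,2,4,5,6}; box has {1,2,4,5,6} → only 3 remains.
C6 = 5: row 6 has {1,2,3,4,6}; col 3 has {2,3,4,6}; box has {2,3,4,6} → only 5 remains.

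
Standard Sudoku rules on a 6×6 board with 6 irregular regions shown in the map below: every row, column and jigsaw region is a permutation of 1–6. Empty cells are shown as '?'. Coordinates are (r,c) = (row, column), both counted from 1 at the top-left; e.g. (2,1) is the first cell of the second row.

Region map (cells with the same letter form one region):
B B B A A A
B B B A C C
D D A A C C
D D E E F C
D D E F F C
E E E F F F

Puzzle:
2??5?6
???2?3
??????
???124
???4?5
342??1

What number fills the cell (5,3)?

(3,4) = 3 (sole candidate).
(3,6) = 2 (sole candidate).
(5,3) = 6: row 5 has {4,5}; col 3 has {2}; region has {1,2,3,4} → only 6 remains.

6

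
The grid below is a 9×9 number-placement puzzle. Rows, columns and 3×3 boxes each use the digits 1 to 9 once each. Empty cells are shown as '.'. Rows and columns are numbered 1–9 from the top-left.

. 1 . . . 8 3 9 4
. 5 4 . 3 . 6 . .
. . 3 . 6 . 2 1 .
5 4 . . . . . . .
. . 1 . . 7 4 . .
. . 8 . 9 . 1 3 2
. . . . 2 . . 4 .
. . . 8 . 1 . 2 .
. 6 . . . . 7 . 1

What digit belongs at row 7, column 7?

row 6, column 2 = 7 (sole candidate).
row 6, column 1 = 6 (sole candidate).
row 1, column 3 = 6 (hidden single in row 1).
row 2, column 4 = 1 (hidden single in row 2).
row 4, column 5 = 1 (hidden single in row 4).
row 7, column 1 = 1 (hidden single in row 7).
row 8, column 9 = 6 (hidden single in row 8).
row 5, column 2 = 2 (hidden single in column 2).
row 4, column 3 = 9 (sole candidate).
row 4, column 7 = 8 (sole candidate).
row 4, column 9 = 7 (sole candidate).
row 5, column 1 = 3 (sole candidate).
row 2, column 9 = 8 (sole candidate).
row 3, column 9 = 5 (sole candidate).
row 4, column 8 = 6 (sole candidate).
row 5, column 8 = 5 (sole candidate).
row 5, column 9 = 9 (sole candidate).
row 7, column 9 = 3 (sole candidate).
row 9, column 8 = 8 (sole candidate).
row 2, column 8 = 7 (sole candidate).
row 5, column 4 = 6 (sole candidate).
row 5, column 5 = 8 (sole candidate).
row 7, column 6 = 6 (hidden single in row 7).
row 7, column 2 = 8 (hidden single in row 7).
row 3, column 2 = 9 (sole candidate).
row 3, column 6 = 4 (sole candidate).
row 6, column 6 = 5 (sole candidate).
row 8, column 2 = 3 (sole candidate).
row 2, column 1 = 2 (sole candidate).
row 2, column 6 = 9 (sole candidate).
row 3, column 4 = 7 (sole candidate).
row 6, column 4 = 4 (sole candidate).
row 9, column 6 = 3 (sole candidate).
row 1, column 1 = 7 (sole candidate).
row 1, column 5 = 5 (sole candidate).
row 3, column 1 = 8 (sole candidate).
row 4, column 6 = 2 (sole candidate).
row 9, column 5 = 4 (sole candidate).
row 1, column 4 = 2 (sole candidate).
row 4, column 4 = 3 (sole candidate).
row 8, column 5 = 7 (sole candidate).
row 9, column 1 = 9 (sole candidate).
row 9, column 4 = 5 (sole candidate).
row 7, column 4 = 9 (sole candidate).
row 7, column 7 = 5: row 7 has {1,2,3,4,6,8,9}; col 7 has {1,2,3,4,6,7,8}; box has {1,2,3,4,6,7,8} → only 5 remains.

5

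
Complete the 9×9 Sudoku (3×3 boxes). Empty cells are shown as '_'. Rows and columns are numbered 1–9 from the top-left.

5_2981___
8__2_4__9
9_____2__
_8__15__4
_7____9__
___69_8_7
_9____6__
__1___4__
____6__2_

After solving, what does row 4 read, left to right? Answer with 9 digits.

289715364

R4C7 = 3: row 4 has {1,4,5,8}; col 7 has {2,4,6,8,9}; box has {4,7,8,9} → only 3 remains.
R4C8 = 6: row 4 has {1,3,4,5,8}; col 8 has {2}; box has {3,4,7,8,9} → only 6 remains.
R1C7 = 7: row 1 has {1,2,5,8,9}; col 7 has {2,3,4,6,8,9}; box has {2,9} → only 7 remains.
R4C1 = 2: row 4 has {1,3,4,5,6,8}; col 1 has {5,8,9}; box has {7,8} → only 2 remains.
R4C3 = 9: row 4 has {1,2,3,4,5,6,8}; col 3 has {1,2}; box has {2,7,8} → only 9 remains.
R4C4 = 7: row 4 has {1,2,3,4,5,6,8,9}; col 4 has {2,6,9}; box has {1,5,6,9} → only 7 remains.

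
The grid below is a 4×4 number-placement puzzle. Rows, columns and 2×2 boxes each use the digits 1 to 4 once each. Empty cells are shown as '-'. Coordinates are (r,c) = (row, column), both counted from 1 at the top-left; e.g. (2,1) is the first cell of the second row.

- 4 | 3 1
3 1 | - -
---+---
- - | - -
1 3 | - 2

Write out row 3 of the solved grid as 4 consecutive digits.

4213

(1,1) = 2: row 1 has {1,3,4}; col 1 has {1,3}; box has {1,3,4} → only 2 remains.
(2,4) = 4: row 2 has {1,3}; col 4 has {1,2}; box has {1,3} → only 4 remains.
(3,1) = 4: row 3 has {}; col 1 has {1,2,3}; box has {1,3} → only 4 remains.
(3,2) = 2: row 3 has {4}; col 2 has {1,3,4}; box has {1,3,4} → only 2 remains.
(3,3) = 1: row 3 has {2,4}; col 3 has {3}; box has {2} → only 1 remains.
(3,4) = 3: row 3 has {1,2,4}; col 4 has {1,2,4}; box has {1,2} → only 3 remains.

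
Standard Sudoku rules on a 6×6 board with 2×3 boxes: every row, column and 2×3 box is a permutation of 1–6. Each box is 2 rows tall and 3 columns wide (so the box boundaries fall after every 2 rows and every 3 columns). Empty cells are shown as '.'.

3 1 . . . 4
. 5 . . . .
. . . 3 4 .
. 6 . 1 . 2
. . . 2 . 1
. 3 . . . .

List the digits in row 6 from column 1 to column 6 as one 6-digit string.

r2c4 = 6 (sole candidate).
r2c6 = 3 (sole candidate).
r3c2 = 2 (sole candidate).
r4c5 = 5 (sole candidate).
r5c2 = 4 (sole candidate).
r6c5 = 6: row 6 has {3}; col 5 has {4,5}; box has {1,2} → only 6 remains.
r6c6 = 5: row 6 has {3,6}; col 6 has {1,2,3,4}; box has {1,2,6} → only 5 remains.
r1c4 = 5 (sole candidate).
r1c5 = 2 (sole candidate).
r2c5 = 1 (sole candidate).
r3c6 = 6 (sole candidate).
r4c1 = 4 (sole candidate).
r4c3 = 3 (sole candidate).
r5c5 = 3 (sole candidate).
r6c4 = 4: row 6 has {3,5,6}; col 4 has {1,2,3,5,6}; box has {1,2,3,5,6} → only 4 remains.
r1c3 = 6 (sole candidate).
r2c1 = 2 (sole candidate).
r2c3 = 4 (sole candidate).
r5c3 = 5 (sole candidate).
r6c1 = 1: row 6 has {3,4,5,6}; col 1 has {2,3,4}; box has {3,4,5} → only 1 remains.
r6c3 = 2: row 6 has {1,3,4,5,6}; col 3 has {3,4,5,6}; box has {1,3,4,5} → only 2 remains.

132465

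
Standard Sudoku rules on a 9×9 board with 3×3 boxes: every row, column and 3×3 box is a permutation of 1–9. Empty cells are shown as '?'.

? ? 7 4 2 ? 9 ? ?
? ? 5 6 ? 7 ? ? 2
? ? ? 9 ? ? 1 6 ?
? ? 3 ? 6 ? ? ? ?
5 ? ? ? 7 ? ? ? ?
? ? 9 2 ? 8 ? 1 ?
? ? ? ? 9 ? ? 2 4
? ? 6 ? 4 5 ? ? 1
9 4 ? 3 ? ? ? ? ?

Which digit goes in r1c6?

1

r3c6 = 3: row 3 has {1,6,9}; col 6 has {5,7,8}; box has {2,4,6,7,9} → only 3 remains.
r5c4 = 1: row 5 has {5,7}; col 4 has {2,3,4,6,9}; box has {2,6,7,8} → only 1 remains.
r1c6 = 1: row 1 has {2,4,7,9}; col 6 has {3,5,7,8}; box has {2,3,4,6,7,9} → only 1 remains.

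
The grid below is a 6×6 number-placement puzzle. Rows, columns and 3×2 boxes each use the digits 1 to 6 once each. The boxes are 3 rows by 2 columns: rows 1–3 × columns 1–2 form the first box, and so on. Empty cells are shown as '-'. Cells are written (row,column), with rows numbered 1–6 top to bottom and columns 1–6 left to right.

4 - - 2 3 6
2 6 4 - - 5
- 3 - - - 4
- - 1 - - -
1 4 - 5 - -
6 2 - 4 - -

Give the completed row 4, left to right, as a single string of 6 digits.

(1,3) = 5: row 1 has {2,3,4,6}; col 3 has {1,4}; box has {2,4} → only 5 remains.
(2,5) = 1: row 2 has {2,4,5,6}; col 5 has {3}; box has {3,4,5,6} → only 1 remains.
(3,1) = 5: row 3 has {3,4}; col 1 has {1,2,4,6}; box has {2,3,4,6} → only 5 remains.
(3,3) = 6: row 3 has {3,4,5}; col 3 has {1,4,5}; box has {2,4,5} → only 6 remains.
(3,4) = 1: row 3 has {3,4,5,6}; col 4 has {2,4,5}; box has {2,4,5,6} → only 1 remains.
(3,5) = 2: row 3 has {1,3,4,5,6}; col 5 has {1,3}; box has {1,3,4,5,6} → only 2 remains.
(4,1) = 3: row 4 has {1}; col 1 has {1,2,4,5,6}; box has {1,2,4,6} → only 3 remains.
(4,2) = 5: row 4 has {1,3}; col 2 has {2,3,4,6}; box has {1,2,3,4,6} → only 5 remains.
(4,4) = 6: row 4 has {1,3,5}; col 4 has {1,2,4,5}; box has {1,4,5} → only 6 remains.
(4,5) = 4: row 4 has {1,3,5,6}; col 5 has {1,2,3}; box has {} → only 4 remains.
(4,6) = 2: row 4 has {1,3,4,5,6}; col 6 has {4,5,6}; box has {4} → only 2 remains.

351642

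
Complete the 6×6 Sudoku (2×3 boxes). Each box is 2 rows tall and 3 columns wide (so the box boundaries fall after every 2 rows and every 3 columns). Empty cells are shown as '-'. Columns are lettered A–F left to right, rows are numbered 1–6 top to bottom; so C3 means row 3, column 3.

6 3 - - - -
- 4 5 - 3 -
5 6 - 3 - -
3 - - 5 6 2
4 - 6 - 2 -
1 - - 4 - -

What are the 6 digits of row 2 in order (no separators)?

245631

A2 = 2: row 2 has {3,4,5}; col 1 has {1,3,4,5,6}; box has {3,4,5,6} → only 2 remains.
B4 = 1 (sole candidate).
C4 = 4 (sole candidate).
B5 = 5 (sole candidate).
D5 = 1 (sole candidate).
F5 = 3 (sole candidate).
B6 = 2 (sole candidate).
C6 = 3 (sole candidate).
E6 = 5 (sole candidate).
F6 = 6 (sole candidate).
C1 = 1 (sole candidate).
D1 = 2 (sole candidate).
E1 = 4 (sole candidate).
F1 = 5 (sole candidate).
D2 = 6: row 2 has {2,3,4,5}; col 4 has {1,2,3,4,5}; box has {2,3,4,5} → only 6 remains.
F2 = 1: row 2 has {2,3,4,5,6}; col 6 has {2,3,5,6}; box has {2,3,4,5,6} → only 1 remains.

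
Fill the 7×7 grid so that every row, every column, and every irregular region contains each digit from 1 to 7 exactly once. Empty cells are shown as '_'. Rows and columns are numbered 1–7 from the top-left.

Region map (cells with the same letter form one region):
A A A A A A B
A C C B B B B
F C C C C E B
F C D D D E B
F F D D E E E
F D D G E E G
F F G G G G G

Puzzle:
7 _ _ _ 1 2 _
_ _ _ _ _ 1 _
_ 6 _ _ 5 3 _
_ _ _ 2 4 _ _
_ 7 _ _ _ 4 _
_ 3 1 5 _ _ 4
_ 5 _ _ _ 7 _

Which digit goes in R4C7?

R1C2 = 4 (sole candidate).
R2C2 = 2 (sole candidate).
R4C2 = 1 (sole candidate).
R5C4 = 6 (sole candidate).
R5C5 = 2 (sole candidate).
R6C6 = 6 (sole candidate).
R1C4 = 3 (sole candidate).
R4C6 = 5 (sole candidate).
R5C3 = 5 (sole candidate).
R5C7 = 1 (sole candidate).
R6C1 = 2 (sole candidate).
R6C5 = 7 (sole candidate).
R7C4 = 1 (sole candidate).
R1C3 = 6 (sole candidate).
R1C7 = 5 (sole candidate).
R2C1 = 5 (sole candidate).
R4C3 = 7 (sole candidate).
R5C1 = 3 (sole candidate).
R3C3 = 4 (sole candidate).
R3C4 = 7 (sole candidate).
R3C7 = 2 (sole candidate).
R4C1 = 6 (sole candidate).
R4C7 = 3: row 4 has {1,2,4,5,6,7}; col 7 has {1,2,4,5}; region has {1,2,5} → only 3 remains.

3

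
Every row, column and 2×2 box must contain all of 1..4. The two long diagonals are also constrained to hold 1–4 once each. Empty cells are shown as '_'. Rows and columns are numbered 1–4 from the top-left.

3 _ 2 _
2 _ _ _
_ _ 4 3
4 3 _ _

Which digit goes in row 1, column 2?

row 1, column 4 = 1 (sole candidate).
row 2, column 2 = 1 (sole candidate).
row 2, column 3 = 3 (sole candidate).
row 2, column 4 = 4 (sole candidate).
row 3, column 1 = 1 (sole candidate).
row 3, column 2 = 2 (sole candidate).
row 4, column 3 = 1 (sole candidate).
row 4, column 4 = 2 (sole candidate).
row 1, column 2 = 4: row 1 has {1,2,3}; col 2 has {1,2,3}; box has {1,2,3} → only 4 remains.

4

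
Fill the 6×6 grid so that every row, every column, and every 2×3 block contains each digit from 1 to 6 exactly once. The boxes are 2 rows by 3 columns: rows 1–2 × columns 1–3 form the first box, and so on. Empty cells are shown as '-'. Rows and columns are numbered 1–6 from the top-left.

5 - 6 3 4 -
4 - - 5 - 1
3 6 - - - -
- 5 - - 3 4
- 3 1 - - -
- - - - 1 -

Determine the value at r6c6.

3

r1c6 = 2 (sole candidate).
r2c2 = 2 (sole candidate).
r2c3 = 3 (sole candidate).
r2c5 = 6 (sole candidate).
r3c6 = 5 (sole candidate).
r4c3 = 2 (sole candidate).
r5c6 = 6 (sole candidate).
r6c2 = 4 (sole candidate).
r6c3 = 5 (sole candidate).
r6c4 = 2 (sole candidate).
r6c6 = 3: row 6 has {1,2,4,5}; col 6 has {1,2,4,5,6}; box has {1,2,6} → only 3 remains.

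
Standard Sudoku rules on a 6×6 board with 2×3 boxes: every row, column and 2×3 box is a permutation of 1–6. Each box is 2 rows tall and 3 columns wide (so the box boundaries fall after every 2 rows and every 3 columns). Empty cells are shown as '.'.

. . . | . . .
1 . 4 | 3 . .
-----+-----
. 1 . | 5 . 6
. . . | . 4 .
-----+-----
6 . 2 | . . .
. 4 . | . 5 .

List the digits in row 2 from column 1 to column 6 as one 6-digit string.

row 3, column 3 = 3: row 3 has {1,5,6}; col 3 has {2,4}; box has {1} → only 3 remains.
row 3, column 5 = 2: row 3 has {1,3,5,6}; col 5 has {4,5}; box has {4,5,6} → only 2 remains.
row 4, column 4 = 1: row 4 has {4}; col 4 has {3,5}; box has {2,4,5,6} → only 1 remains.
row 4, column 6 = 3: row 4 has {1,4}; col 6 has {6}; box has {1,2,4,5,6} → only 3 remains.
row 5, column 4 = 4: row 5 has {2,6}; col 4 has {1,3,5}; box has {5} → only 4 remains.
row 5, column 6 = 1: row 5 has {2,4,6}; col 6 has {3,6}; box has {4,5} → only 1 remains.
row 6, column 1 = 3: row 6 has {4,5}; col 1 has {1,6}; box has {2,4,6} → only 3 remains.
row 6, column 3 = 1: row 6 has {3,4,5}; col 3 has {2,3,4}; box has {2,3,4,6} → only 1 remains.
row 6, column 6 = 2: row 6 has {1,3,4,5}; col 6 has {1,3,6}; box has {1,4,5} → only 2 remains.
row 2, column 5 = 6: row 2 has {1,3,4}; col 5 has {2,4,5}; box has {3} → only 6 remains.
row 2, column 6 = 5: row 2 has {1,3,4,6}; col 6 has {1,2,3,6}; box has {3,6} → only 5 remains.
row 3, column 1 = 4: row 3 has {1,2,3,5,6}; col 1 has {1,3,6}; box has {1,3} → only 4 remains.
row 5, column 2 = 5: row 5 has {1,2,4,6}; col 2 has {1,4}; box has {1,2,3,4,6} → only 5 remains.
row 5, column 5 = 3: row 5 has {1,2,4,5,6}; col 5 has {2,4,5,6}; box has {1,2,4,5} → only 3 remains.
row 6, column 4 = 6: row 6 has {1,2,3,4,5}; col 4 has {1,3,4,5}; box has {1,2,3,4,5} → only 6 remains.
row 1, column 4 = 2: row 1 has {}; col 4 has {1,3,4,5,6}; box has {3,5,6} → only 2 remains.
row 1, column 5 = 1: row 1 has {2}; col 5 has {2,3,4,5,6}; box has {2,3,5,6} → only 1 remains.
row 1, column 6 = 4: row 1 has {1,2}; col 6 has {1,2,3,5,6}; box has {1,2,3,5,6} → only 4 remains.
row 2, column 2 = 2: row 2 has {1,3,4,5,6}; col 2 has {1,4,5}; box has {1,4} → only 2 remains.

124365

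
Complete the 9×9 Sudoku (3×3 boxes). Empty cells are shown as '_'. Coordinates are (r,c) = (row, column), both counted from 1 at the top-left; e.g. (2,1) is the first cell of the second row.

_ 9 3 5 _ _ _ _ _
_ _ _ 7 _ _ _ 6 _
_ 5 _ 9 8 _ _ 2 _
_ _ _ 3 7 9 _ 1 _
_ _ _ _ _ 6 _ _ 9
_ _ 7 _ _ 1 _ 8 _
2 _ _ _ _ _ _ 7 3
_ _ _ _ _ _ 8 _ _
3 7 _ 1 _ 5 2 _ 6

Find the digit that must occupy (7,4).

6

(1,8) = 4: row 1 has {3,5,9}; col 8 has {1,2,6,7,8}; box has {2,6} → only 4 remains.
(9,8) = 9: row 9 has {1,2,3,5,6,7}; col 8 has {1,2,4,6,7,8}; box has {2,3,6,7,8} → only 9 remains.
(1,6) = 2: row 1 has {3,4,5,9}; col 6 has {1,5,6,9}; box has {5,7,8,9} → only 2 remains.
(8,8) = 5: row 8 has {8}; col 8 has {1,2,4,6,7,8,9}; box has {2,3,6,7,8,9} → only 5 remains.
(9,5) = 4: row 9 has {1,2,3,5,6,7,9}; col 5 has {7,8}; box has {1,5} → only 4 remains.
(5,8) = 3: row 5 has {6,9}; col 8 has {1,2,4,5,6,7,8,9}; box has {1,8,9} → only 3 remains.
(7,6) = 8: row 7 has {2,3,7}; col 6 has {1,2,5,6,9}; box has {1,4,5} → only 8 remains.
(9,3) = 8: row 9 has {1,2,3,4,5,6,7,9}; col 3 has {3,7}; box has {2,3,7} → only 8 remains.
(7,4) = 6: row 7 has {2,3,7,8}; col 4 has {1,3,5,7,9}; box has {1,4,5,8} → only 6 remains.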